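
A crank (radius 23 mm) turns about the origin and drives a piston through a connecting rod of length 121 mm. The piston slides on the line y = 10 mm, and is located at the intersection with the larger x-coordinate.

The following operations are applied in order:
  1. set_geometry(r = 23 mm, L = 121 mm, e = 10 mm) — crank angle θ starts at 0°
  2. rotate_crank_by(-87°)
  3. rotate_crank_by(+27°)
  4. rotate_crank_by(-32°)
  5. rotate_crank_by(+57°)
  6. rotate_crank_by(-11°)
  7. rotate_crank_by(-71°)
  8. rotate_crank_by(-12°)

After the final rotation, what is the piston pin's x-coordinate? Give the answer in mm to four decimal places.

set_geometry: r = 23 mm, L = 121 mm, e = 10 mm; θ ← 0°
rotate_crank_by(-87°): θ ← 0° -87° = -87°
rotate_crank_by(+27°): θ ← -87° +27° = -60°
rotate_crank_by(-32°): θ ← -60° -32° = -92°
rotate_crank_by(+57°): θ ← -92° +57° = -35°
rotate_crank_by(-11°): θ ← -35° -11° = -46°
rotate_crank_by(-71°): θ ← -46° -71° = -117°
rotate_crank_by(-12°): θ ← -117° -12° = -129°
crank pin P = (r cos θ, r sin θ) = (-14.474369, -17.874357)
h = r sin θ − e = -17.874357 − 10 = -27.874357
x = r cos θ + √(L² − h²) = -14.474369 + √(14641.0 − 776.9798) = -14.474369 + 117.745574 = 103.271205

103.2712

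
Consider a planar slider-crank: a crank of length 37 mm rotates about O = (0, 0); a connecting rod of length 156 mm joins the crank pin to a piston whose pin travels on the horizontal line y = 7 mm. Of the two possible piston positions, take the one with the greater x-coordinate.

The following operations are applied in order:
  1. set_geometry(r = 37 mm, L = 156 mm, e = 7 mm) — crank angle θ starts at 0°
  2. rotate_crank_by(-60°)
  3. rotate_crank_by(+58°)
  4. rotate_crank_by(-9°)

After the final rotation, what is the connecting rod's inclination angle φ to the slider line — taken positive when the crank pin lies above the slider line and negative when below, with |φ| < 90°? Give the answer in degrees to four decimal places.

set_geometry: r = 37 mm, L = 156 mm, e = 7 mm; θ ← 0°
rotate_crank_by(-60°): θ ← 0° -60° = -60°
rotate_crank_by(+58°): θ ← -60° +58° = -2°
rotate_crank_by(-9°): θ ← -2° -9° = -11°
crank pin P = (r cos θ, r sin θ) = (36.320206, -7.059933)
h = r sin θ − e = -7.059933 − 7 = -14.059933
sin φ = h / L = -14.059933 / 156 = -0.09012777
φ = arcsin(-0.09012777) = -5.170958°

-5.1710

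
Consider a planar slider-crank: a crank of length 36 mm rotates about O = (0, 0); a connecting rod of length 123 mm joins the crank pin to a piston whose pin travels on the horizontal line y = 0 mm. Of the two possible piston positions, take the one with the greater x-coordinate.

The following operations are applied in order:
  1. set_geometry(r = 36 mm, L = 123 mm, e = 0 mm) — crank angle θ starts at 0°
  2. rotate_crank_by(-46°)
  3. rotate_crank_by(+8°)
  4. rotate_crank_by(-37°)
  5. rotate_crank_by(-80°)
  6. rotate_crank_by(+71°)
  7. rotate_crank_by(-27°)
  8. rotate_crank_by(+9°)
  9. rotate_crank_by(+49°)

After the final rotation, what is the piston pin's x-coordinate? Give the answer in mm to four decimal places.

set_geometry: r = 36 mm, L = 123 mm, e = 0 mm; θ ← 0°
rotate_crank_by(-46°): θ ← 0° -46° = -46°
rotate_crank_by(+8°): θ ← -46° +8° = -38°
rotate_crank_by(-37°): θ ← -38° -37° = -75°
rotate_crank_by(-80°): θ ← -75° -80° = -155°
rotate_crank_by(+71°): θ ← -155° +71° = -84°
rotate_crank_by(-27°): θ ← -84° -27° = -111°
rotate_crank_by(+9°): θ ← -111° +9° = -102°
rotate_crank_by(+49°): θ ← -102° +49° = -53°
crank pin P = (r cos θ, r sin θ) = (21.665341, -28.750878)
h = r sin θ − e = -28.750878 − 0 = -28.750878
x = r cos θ + √(L² − h²) = 21.665341 + √(15129.0 − 826.6130) = 21.665341 + 119.592588 = 141.257928

141.2579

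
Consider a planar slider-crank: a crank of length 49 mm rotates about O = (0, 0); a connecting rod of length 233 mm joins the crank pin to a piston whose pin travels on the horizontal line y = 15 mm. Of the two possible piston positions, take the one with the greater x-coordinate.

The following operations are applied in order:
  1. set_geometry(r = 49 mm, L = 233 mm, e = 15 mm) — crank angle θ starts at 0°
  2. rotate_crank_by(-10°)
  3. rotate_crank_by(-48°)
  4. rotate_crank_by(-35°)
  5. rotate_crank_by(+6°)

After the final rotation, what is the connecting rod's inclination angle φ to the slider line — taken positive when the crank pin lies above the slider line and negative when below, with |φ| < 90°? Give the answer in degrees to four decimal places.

set_geometry: r = 49 mm, L = 233 mm, e = 15 mm; θ ← 0°
rotate_crank_by(-10°): θ ← 0° -10° = -10°
rotate_crank_by(-48°): θ ← -10° -48° = -58°
rotate_crank_by(-35°): θ ← -58° -35° = -93°
rotate_crank_by(+6°): θ ← -93° +6° = -87°
crank pin P = (r cos θ, r sin θ) = (2.564462, -48.932847)
h = r sin θ − e = -48.932847 − 15 = -63.932847
sin φ = h / L = -63.932847 / 233 = -0.27438990
φ = arcsin(-0.27438990) = -15.925660°

-15.9257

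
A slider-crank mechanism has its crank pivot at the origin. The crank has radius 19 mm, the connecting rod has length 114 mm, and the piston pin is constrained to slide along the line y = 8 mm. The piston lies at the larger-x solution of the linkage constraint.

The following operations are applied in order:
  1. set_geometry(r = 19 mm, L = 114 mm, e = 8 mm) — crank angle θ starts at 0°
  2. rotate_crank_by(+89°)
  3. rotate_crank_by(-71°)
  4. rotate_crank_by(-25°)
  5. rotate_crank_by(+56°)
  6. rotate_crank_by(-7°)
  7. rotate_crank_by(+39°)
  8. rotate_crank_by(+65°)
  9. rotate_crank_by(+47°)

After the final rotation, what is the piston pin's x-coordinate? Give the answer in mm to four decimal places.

94.8243

set_geometry: r = 19 mm, L = 114 mm, e = 8 mm; θ ← 0°
rotate_crank_by(+89°): θ ← 0° +89° = 89°
rotate_crank_by(-71°): θ ← 89° -71° = 18°
rotate_crank_by(-25°): θ ← 18° -25° = -7°
rotate_crank_by(+56°): θ ← -7° +56° = 49°
rotate_crank_by(-7°): θ ← 49° -7° = 42°
rotate_crank_by(+39°): θ ← 42° +39° = 81°
rotate_crank_by(+65°): θ ← 81° +65° = 146°
rotate_crank_by(+47°): θ ← 146° +47° = 193°
crank pin P = (r cos θ, r sin θ) = (-18.513031, -4.274070)
h = r sin θ − e = -4.274070 − 8 = -12.274070
x = r cos θ + √(L² − h²) = -18.513031 + √(12996.0 − 150.6528) = -18.513031 + 113.337316 = 94.824285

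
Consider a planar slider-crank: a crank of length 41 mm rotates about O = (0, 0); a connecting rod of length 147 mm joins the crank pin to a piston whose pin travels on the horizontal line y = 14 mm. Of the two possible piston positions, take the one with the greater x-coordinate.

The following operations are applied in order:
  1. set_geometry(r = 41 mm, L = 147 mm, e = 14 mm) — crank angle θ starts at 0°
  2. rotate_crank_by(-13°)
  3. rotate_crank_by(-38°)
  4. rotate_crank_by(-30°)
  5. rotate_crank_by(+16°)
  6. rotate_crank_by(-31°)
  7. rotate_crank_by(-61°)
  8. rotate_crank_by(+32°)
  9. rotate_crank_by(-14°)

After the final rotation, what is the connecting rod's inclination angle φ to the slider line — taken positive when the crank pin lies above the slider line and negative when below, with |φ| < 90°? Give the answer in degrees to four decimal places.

-16.1540

set_geometry: r = 41 mm, L = 147 mm, e = 14 mm; θ ← 0°
rotate_crank_by(-13°): θ ← 0° -13° = -13°
rotate_crank_by(-38°): θ ← -13° -38° = -51°
rotate_crank_by(-30°): θ ← -51° -30° = -81°
rotate_crank_by(+16°): θ ← -81° +16° = -65°
rotate_crank_by(-31°): θ ← -65° -31° = -96°
rotate_crank_by(-61°): θ ← -96° -61° = -157°
rotate_crank_by(+32°): θ ← -157° +32° = -125°
rotate_crank_by(-14°): θ ← -125° -14° = -139°
crank pin P = (r cos θ, r sin θ) = (-30.943093, -26.898420)
h = r sin θ − e = -26.898420 − 14 = -40.898420
sin φ = h / L = -40.898420 / 147 = -0.27822055
φ = arcsin(-0.27822055) = -16.154030°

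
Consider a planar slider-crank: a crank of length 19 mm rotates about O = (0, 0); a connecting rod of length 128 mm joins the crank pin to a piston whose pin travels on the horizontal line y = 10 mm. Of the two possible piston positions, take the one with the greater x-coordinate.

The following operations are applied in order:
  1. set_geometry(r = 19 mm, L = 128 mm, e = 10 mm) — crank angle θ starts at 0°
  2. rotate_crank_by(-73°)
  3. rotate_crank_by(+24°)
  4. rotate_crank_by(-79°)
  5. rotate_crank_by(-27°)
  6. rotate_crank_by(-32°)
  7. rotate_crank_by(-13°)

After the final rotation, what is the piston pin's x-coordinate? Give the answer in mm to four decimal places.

110.0979

set_geometry: r = 19 mm, L = 128 mm, e = 10 mm; θ ← 0°
rotate_crank_by(-73°): θ ← 0° -73° = -73°
rotate_crank_by(+24°): θ ← -73° +24° = -49°
rotate_crank_by(-79°): θ ← -49° -79° = -128°
rotate_crank_by(-27°): θ ← -128° -27° = -155°
rotate_crank_by(-32°): θ ← -155° -32° = -187°
rotate_crank_by(-13°): θ ← -187° -13° = -200°
crank pin P = (r cos θ, r sin θ) = (-17.854160, 6.498383)
h = r sin θ − e = 6.498383 − 10 = -3.501617
x = r cos θ + √(L² − h²) = -17.854160 + √(16384.0 − 12.2613) = -17.854160 + 127.952095 = 110.097935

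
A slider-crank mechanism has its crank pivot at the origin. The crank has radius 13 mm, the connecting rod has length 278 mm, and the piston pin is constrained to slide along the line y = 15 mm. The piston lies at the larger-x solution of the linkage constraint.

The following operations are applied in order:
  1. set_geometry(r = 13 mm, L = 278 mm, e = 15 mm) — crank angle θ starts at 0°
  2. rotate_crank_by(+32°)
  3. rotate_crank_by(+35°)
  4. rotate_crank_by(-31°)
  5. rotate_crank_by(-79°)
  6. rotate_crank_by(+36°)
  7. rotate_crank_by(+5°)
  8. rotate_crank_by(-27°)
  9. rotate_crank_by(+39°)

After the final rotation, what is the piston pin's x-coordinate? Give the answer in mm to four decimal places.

set_geometry: r = 13 mm, L = 278 mm, e = 15 mm; θ ← 0°
rotate_crank_by(+32°): θ ← 0° +32° = 32°
rotate_crank_by(+35°): θ ← 32° +35° = 67°
rotate_crank_by(-31°): θ ← 67° -31° = 36°
rotate_crank_by(-79°): θ ← 36° -79° = -43°
rotate_crank_by(+36°): θ ← -43° +36° = -7°
rotate_crank_by(+5°): θ ← -7° +5° = -2°
rotate_crank_by(-27°): θ ← -2° -27° = -29°
rotate_crank_by(+39°): θ ← -29° +39° = 10°
crank pin P = (r cos θ, r sin θ) = (12.802501, 2.257426)
h = r sin θ − e = 2.257426 − 15 = -12.742574
x = r cos θ + √(L² − h²) = 12.802501 + √(77284.0 − 162.3732) = 12.802501 + 277.707808 = 290.510309

290.5103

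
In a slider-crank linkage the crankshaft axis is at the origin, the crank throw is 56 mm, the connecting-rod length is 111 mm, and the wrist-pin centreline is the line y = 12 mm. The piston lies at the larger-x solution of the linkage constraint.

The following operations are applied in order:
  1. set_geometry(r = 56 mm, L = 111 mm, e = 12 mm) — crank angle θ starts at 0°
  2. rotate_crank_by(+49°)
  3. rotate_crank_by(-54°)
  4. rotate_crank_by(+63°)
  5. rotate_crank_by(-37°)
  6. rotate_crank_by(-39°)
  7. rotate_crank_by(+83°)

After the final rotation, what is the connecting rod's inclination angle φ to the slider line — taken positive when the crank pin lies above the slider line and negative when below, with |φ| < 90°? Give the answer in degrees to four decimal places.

set_geometry: r = 56 mm, L = 111 mm, e = 12 mm; θ ← 0°
rotate_crank_by(+49°): θ ← 0° +49° = 49°
rotate_crank_by(-54°): θ ← 49° -54° = -5°
rotate_crank_by(+63°): θ ← -5° +63° = 58°
rotate_crank_by(-37°): θ ← 58° -37° = 21°
rotate_crank_by(-39°): θ ← 21° -39° = -18°
rotate_crank_by(+83°): θ ← -18° +83° = 65°
crank pin P = (r cos θ, r sin θ) = (23.666623, 50.753236)
h = r sin θ − e = 50.753236 − 12 = 38.753236
sin φ = h / L = 38.753236 / 111 = 0.34912825
φ = arcsin(0.34912825) = 20.434004°

20.4340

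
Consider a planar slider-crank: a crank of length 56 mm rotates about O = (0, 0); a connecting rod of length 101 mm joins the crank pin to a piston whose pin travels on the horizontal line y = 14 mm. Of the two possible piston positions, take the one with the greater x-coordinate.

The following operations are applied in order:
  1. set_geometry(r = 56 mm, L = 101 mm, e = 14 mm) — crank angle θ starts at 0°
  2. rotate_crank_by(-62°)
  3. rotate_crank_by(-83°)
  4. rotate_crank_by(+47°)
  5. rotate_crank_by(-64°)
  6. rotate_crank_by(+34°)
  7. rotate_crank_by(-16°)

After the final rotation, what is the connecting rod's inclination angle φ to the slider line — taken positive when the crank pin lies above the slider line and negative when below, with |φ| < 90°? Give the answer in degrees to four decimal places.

-27.6788

set_geometry: r = 56 mm, L = 101 mm, e = 14 mm; θ ← 0°
rotate_crank_by(-62°): θ ← 0° -62° = -62°
rotate_crank_by(-83°): θ ← -62° -83° = -145°
rotate_crank_by(+47°): θ ← -145° +47° = -98°
rotate_crank_by(-64°): θ ← -98° -64° = -162°
rotate_crank_by(+34°): θ ← -162° +34° = -128°
rotate_crank_by(-16°): θ ← -128° -16° = -144°
crank pin P = (r cos θ, r sin θ) = (-45.304952, -32.915974)
h = r sin θ − e = -32.915974 − 14 = -46.915974
sin φ = h / L = -46.915974 / 101 = -0.46451460
φ = arcsin(-0.46451460) = -27.678812°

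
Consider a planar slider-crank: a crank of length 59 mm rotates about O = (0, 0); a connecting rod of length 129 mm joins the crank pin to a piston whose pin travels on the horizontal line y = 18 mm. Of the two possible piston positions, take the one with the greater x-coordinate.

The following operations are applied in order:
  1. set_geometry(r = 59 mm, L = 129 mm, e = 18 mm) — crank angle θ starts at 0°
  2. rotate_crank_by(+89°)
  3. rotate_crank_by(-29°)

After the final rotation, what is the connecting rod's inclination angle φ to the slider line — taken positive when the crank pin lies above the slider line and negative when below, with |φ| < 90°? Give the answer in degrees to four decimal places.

set_geometry: r = 59 mm, L = 129 mm, e = 18 mm; θ ← 0°
rotate_crank_by(+89°): θ ← 0° +89° = 89°
rotate_crank_by(-29°): θ ← 89° -29° = 60°
crank pin P = (r cos θ, r sin θ) = (29.500000, 51.095499)
h = r sin θ − e = 51.095499 − 18 = 33.095499
sin φ = h / L = 33.095499 / 129 = 0.25655425
φ = arcsin(0.25655425) = 14.865702°

14.8657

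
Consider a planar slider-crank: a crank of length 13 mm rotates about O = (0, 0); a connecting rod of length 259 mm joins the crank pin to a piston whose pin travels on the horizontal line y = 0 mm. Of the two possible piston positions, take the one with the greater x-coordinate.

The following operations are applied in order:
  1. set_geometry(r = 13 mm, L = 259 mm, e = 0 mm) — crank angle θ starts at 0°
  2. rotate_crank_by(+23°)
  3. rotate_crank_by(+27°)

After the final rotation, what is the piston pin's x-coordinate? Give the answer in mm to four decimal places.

267.1647

set_geometry: r = 13 mm, L = 259 mm, e = 0 mm; θ ← 0°
rotate_crank_by(+23°): θ ← 0° +23° = 23°
rotate_crank_by(+27°): θ ← 23° +27° = 50°
crank pin P = (r cos θ, r sin θ) = (8.356239, 9.958578)
h = r sin θ − e = 9.958578 − 0 = 9.958578
x = r cos θ + √(L² − h²) = 8.356239 + √(67081.0 − 99.1733) = 8.356239 + 258.808475 = 267.164714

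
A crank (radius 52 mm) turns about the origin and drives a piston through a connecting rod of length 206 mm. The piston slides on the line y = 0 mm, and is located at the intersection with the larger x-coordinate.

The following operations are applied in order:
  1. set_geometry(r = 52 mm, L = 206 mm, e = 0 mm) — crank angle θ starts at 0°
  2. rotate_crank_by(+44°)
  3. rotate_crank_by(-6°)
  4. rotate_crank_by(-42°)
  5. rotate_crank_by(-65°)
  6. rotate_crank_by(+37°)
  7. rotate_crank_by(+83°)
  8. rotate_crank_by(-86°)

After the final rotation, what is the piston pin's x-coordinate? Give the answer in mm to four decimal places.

246.4253

set_geometry: r = 52 mm, L = 206 mm, e = 0 mm; θ ← 0°
rotate_crank_by(+44°): θ ← 0° +44° = 44°
rotate_crank_by(-6°): θ ← 44° -6° = 38°
rotate_crank_by(-42°): θ ← 38° -42° = -4°
rotate_crank_by(-65°): θ ← -4° -65° = -69°
rotate_crank_by(+37°): θ ← -69° +37° = -32°
rotate_crank_by(+83°): θ ← -32° +83° = 51°
rotate_crank_by(-86°): θ ← 51° -86° = -35°
crank pin P = (r cos θ, r sin θ) = (42.595906, -29.825975)
h = r sin θ − e = -29.825975 − 0 = -29.825975
x = r cos θ + √(L² − h²) = 42.595906 + √(42436.0 − 889.5888) = 42.595906 + 203.829368 = 246.425274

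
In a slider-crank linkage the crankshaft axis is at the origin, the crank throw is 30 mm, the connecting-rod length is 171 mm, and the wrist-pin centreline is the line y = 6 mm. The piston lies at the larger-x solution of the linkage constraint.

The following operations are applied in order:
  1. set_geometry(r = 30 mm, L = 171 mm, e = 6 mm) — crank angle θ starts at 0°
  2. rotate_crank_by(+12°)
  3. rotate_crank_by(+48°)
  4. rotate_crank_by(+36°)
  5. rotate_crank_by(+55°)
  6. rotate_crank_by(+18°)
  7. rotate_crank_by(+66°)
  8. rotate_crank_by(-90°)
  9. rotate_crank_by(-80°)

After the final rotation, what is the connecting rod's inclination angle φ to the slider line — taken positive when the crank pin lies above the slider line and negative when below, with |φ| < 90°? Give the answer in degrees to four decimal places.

set_geometry: r = 30 mm, L = 171 mm, e = 6 mm; θ ← 0°
rotate_crank_by(+12°): θ ← 0° +12° = 12°
rotate_crank_by(+48°): θ ← 12° +48° = 60°
rotate_crank_by(+36°): θ ← 60° +36° = 96°
rotate_crank_by(+55°): θ ← 96° +55° = 151°
rotate_crank_by(+18°): θ ← 151° +18° = 169°
rotate_crank_by(+66°): θ ← 169° +66° = 235°
rotate_crank_by(-90°): θ ← 235° -90° = 145°
rotate_crank_by(-80°): θ ← 145° -80° = 65°
crank pin P = (r cos θ, r sin θ) = (12.678548, 27.189234)
h = r sin θ − e = 27.189234 − 6 = 21.189234
sin φ = h / L = 21.189234 / 171 = 0.12391365
φ = arcsin(0.12391365) = 7.118025°

7.1180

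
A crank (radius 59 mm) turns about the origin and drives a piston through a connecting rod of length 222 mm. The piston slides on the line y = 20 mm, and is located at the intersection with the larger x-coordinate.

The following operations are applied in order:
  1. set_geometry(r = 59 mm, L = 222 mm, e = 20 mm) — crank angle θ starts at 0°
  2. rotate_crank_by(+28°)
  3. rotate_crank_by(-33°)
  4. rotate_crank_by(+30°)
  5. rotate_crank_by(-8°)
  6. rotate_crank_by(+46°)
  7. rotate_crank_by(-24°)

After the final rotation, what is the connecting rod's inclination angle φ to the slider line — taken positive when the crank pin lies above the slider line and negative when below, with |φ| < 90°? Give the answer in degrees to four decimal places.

4.4254

set_geometry: r = 59 mm, L = 222 mm, e = 20 mm; θ ← 0°
rotate_crank_by(+28°): θ ← 0° +28° = 28°
rotate_crank_by(-33°): θ ← 28° -33° = -5°
rotate_crank_by(+30°): θ ← -5° +30° = 25°
rotate_crank_by(-8°): θ ← 25° -8° = 17°
rotate_crank_by(+46°): θ ← 17° +46° = 63°
rotate_crank_by(-24°): θ ← 63° -24° = 39°
crank pin P = (r cos θ, r sin θ) = (45.851612, 37.129903)
h = r sin θ − e = 37.129903 − 20 = 17.129903
sin φ = h / L = 17.129903 / 222 = 0.07716173
φ = arcsin(0.07716173) = 4.425440°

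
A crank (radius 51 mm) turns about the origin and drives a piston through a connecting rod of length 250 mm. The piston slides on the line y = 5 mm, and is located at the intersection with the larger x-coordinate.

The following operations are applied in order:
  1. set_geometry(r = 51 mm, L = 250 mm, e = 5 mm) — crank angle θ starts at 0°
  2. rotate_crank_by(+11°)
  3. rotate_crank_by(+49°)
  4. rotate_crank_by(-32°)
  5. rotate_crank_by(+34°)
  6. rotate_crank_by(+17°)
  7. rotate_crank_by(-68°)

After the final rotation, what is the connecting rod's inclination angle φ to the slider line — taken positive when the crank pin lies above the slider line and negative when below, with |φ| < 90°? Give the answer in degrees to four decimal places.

set_geometry: r = 51 mm, L = 250 mm, e = 5 mm; θ ← 0°
rotate_crank_by(+11°): θ ← 0° +11° = 11°
rotate_crank_by(+49°): θ ← 11° +49° = 60°
rotate_crank_by(-32°): θ ← 60° -32° = 28°
rotate_crank_by(+34°): θ ← 28° +34° = 62°
rotate_crank_by(+17°): θ ← 62° +17° = 79°
rotate_crank_by(-68°): θ ← 79° -68° = 11°
crank pin P = (r cos θ, r sin θ) = (50.062986, 9.731259)
h = r sin θ − e = 9.731259 − 5 = 4.731259
sin φ = h / L = 4.731259 / 250 = 0.01892504
φ = arcsin(0.01892504) = 1.084389°

1.0844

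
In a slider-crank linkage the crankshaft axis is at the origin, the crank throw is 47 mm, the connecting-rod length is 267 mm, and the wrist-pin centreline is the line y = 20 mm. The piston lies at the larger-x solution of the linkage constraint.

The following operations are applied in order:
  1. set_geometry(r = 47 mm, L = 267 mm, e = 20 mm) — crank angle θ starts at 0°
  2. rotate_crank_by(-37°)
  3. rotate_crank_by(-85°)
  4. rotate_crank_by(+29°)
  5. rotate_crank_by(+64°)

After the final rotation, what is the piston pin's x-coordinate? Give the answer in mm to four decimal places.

set_geometry: r = 47 mm, L = 267 mm, e = 20 mm; θ ← 0°
rotate_crank_by(-37°): θ ← 0° -37° = -37°
rotate_crank_by(-85°): θ ← -37° -85° = -122°
rotate_crank_by(+29°): θ ← -122° +29° = -93°
rotate_crank_by(+64°): θ ← -93° +64° = -29°
crank pin P = (r cos θ, r sin θ) = (41.107126, -22.786052)
h = r sin θ − e = -22.786052 − 20 = -42.786052
x = r cos θ + √(L² − h²) = 41.107126 + √(71289.0 − 1830.6463) = 41.107126 + 263.549528 = 304.656654

304.6567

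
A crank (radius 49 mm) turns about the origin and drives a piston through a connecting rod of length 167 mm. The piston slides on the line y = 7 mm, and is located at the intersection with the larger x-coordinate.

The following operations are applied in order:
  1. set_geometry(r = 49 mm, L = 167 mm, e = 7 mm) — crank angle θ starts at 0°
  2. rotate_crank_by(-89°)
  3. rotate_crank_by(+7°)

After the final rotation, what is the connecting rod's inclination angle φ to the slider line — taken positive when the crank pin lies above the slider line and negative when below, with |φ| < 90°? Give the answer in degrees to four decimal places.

set_geometry: r = 49 mm, L = 167 mm, e = 7 mm; θ ← 0°
rotate_crank_by(-89°): θ ← 0° -89° = -89°
rotate_crank_by(+7°): θ ← -89° +7° = -82°
crank pin P = (r cos θ, r sin θ) = (6.819482, -48.523135)
h = r sin θ − e = -48.523135 − 7 = -55.523135
sin φ = h / L = -55.523135 / 167 = -0.33247386
φ = arcsin(-0.33247386) = -19.418998°

-19.4190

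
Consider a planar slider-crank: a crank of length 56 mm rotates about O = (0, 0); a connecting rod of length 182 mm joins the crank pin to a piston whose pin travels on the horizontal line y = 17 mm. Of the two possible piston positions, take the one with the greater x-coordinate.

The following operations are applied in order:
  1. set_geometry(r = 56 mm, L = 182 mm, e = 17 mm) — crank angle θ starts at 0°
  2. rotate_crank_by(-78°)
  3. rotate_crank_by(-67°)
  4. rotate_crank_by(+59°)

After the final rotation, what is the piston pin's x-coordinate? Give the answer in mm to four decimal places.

set_geometry: r = 56 mm, L = 182 mm, e = 17 mm; θ ← 0°
rotate_crank_by(-78°): θ ← 0° -78° = -78°
rotate_crank_by(-67°): θ ← -78° -67° = -145°
rotate_crank_by(+59°): θ ← -145° +59° = -86°
crank pin P = (r cos θ, r sin θ) = (3.906363, -55.863587)
h = r sin θ − e = -55.863587 − 17 = -72.863587
x = r cos θ + √(L² − h²) = 3.906363 + √(33124.0 − 5309.1023) = 3.906363 + 166.777989 = 170.684352

170.6844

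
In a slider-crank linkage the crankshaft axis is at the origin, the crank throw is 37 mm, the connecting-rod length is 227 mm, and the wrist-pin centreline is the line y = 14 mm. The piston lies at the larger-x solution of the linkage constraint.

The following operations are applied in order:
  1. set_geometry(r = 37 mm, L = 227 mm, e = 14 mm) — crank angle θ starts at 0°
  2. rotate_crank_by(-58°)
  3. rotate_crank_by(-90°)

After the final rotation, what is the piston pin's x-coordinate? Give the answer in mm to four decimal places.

193.1207

set_geometry: r = 37 mm, L = 227 mm, e = 14 mm; θ ← 0°
rotate_crank_by(-58°): θ ← 0° -58° = -58°
rotate_crank_by(-90°): θ ← -58° -90° = -148°
crank pin P = (r cos θ, r sin θ) = (-31.377780, -19.607013)
h = r sin θ − e = -19.607013 − 14 = -33.607013
x = r cos θ + √(L² − h²) = -31.377780 + √(51529.0 − 1129.4313) = -31.377780 + 224.498483 = 193.120703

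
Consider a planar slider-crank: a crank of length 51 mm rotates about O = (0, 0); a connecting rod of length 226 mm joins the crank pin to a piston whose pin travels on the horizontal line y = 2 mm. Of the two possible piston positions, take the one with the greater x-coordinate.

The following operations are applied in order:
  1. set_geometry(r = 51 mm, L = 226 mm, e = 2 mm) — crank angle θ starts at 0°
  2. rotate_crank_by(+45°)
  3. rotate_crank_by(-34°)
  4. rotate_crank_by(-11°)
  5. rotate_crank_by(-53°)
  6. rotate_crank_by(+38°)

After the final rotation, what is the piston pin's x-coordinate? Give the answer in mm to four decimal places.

274.7505

set_geometry: r = 51 mm, L = 226 mm, e = 2 mm; θ ← 0°
rotate_crank_by(+45°): θ ← 0° +45° = 45°
rotate_crank_by(-34°): θ ← 45° -34° = 11°
rotate_crank_by(-11°): θ ← 11° -11° = 0°
rotate_crank_by(-53°): θ ← 0° -53° = -53°
rotate_crank_by(+38°): θ ← -53° +38° = -15°
crank pin P = (r cos θ, r sin θ) = (49.262217, -13.199771)
h = r sin θ − e = -13.199771 − 2 = -15.199771
x = r cos θ + √(L² − h²) = 49.262217 + √(51076.0 − 231.0330) = 49.262217 + 225.488286 = 274.750503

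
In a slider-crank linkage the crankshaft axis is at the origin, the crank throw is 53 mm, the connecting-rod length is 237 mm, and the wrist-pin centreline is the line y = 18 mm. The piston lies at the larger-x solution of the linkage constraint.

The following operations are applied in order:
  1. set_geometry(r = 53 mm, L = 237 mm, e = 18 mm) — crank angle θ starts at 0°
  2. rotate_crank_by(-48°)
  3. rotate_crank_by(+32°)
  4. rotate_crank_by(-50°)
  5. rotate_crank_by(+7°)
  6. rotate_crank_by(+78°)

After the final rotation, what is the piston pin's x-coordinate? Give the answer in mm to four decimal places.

set_geometry: r = 53 mm, L = 237 mm, e = 18 mm; θ ← 0°
rotate_crank_by(-48°): θ ← 0° -48° = -48°
rotate_crank_by(+32°): θ ← -48° +32° = -16°
rotate_crank_by(-50°): θ ← -16° -50° = -66°
rotate_crank_by(+7°): θ ← -66° +7° = -59°
rotate_crank_by(+78°): θ ← -59° +78° = 19°
crank pin P = (r cos θ, r sin θ) = (50.112485, 17.255112)
h = r sin θ − e = 17.255112 − 18 = -0.744888
x = r cos θ + √(L² − h²) = 50.112485 + √(56169.0 − 0.5549) = 50.112485 + 236.998829 = 287.111314

287.1113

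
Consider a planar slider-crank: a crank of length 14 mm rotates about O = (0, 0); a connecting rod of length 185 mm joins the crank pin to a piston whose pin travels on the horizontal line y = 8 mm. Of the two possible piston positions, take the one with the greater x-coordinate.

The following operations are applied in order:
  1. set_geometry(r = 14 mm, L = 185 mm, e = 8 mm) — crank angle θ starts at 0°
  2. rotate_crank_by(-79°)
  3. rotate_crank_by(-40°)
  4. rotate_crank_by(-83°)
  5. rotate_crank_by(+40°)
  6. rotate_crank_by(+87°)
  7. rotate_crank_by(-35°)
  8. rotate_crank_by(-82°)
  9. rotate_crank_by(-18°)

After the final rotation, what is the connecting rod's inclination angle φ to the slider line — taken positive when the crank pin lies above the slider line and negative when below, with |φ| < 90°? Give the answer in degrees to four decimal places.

-0.3097

set_geometry: r = 14 mm, L = 185 mm, e = 8 mm; θ ← 0°
rotate_crank_by(-79°): θ ← 0° -79° = -79°
rotate_crank_by(-40°): θ ← -79° -40° = -119°
rotate_crank_by(-83°): θ ← -119° -83° = -202°
rotate_crank_by(+40°): θ ← -202° +40° = -162°
rotate_crank_by(+87°): θ ← -162° +87° = -75°
rotate_crank_by(-35°): θ ← -75° -35° = -110°
rotate_crank_by(-82°): θ ← -110° -82° = -192°
rotate_crank_by(-18°): θ ← -192° -18° = -210°
crank pin P = (r cos θ, r sin θ) = (-12.124356, 7.000000)
h = r sin θ − e = 7.000000 − 8 = -1.000000
sin φ = h / L = -1.000000 / 185 = -0.00540541
φ = arcsin(-0.00540541) = -0.309708°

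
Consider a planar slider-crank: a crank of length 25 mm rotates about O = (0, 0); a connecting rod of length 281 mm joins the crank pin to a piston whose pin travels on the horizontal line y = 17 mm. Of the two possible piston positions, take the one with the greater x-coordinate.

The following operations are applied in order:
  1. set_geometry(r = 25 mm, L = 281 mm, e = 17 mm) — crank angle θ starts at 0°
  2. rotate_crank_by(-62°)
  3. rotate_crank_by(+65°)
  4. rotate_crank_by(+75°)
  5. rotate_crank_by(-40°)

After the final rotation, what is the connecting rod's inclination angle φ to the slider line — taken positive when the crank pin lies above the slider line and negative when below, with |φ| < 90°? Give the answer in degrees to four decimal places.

set_geometry: r = 25 mm, L = 281 mm, e = 17 mm; θ ← 0°
rotate_crank_by(-62°): θ ← 0° -62° = -62°
rotate_crank_by(+65°): θ ← -62° +65° = 3°
rotate_crank_by(+75°): θ ← 3° +75° = 78°
rotate_crank_by(-40°): θ ← 78° -40° = 38°
crank pin P = (r cos θ, r sin θ) = (19.700269, 15.391537)
h = r sin θ − e = 15.391537 − 17 = -1.608463
sin φ = h / L = -1.608463 / 281 = -0.00572407
φ = arcsin(-0.00572407) = -0.327967°

-0.3280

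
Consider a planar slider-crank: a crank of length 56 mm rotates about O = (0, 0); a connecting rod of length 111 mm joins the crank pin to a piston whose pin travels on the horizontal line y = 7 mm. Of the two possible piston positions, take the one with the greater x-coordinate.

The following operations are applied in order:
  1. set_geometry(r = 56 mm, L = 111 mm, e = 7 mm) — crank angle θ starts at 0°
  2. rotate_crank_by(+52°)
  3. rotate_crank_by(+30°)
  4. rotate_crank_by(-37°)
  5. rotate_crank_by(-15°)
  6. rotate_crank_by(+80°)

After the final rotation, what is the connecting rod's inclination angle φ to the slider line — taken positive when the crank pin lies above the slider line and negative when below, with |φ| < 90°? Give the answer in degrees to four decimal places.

24.2687

set_geometry: r = 56 mm, L = 111 mm, e = 7 mm; θ ← 0°
rotate_crank_by(+52°): θ ← 0° +52° = 52°
rotate_crank_by(+30°): θ ← 52° +30° = 82°
rotate_crank_by(-37°): θ ← 82° -37° = 45°
rotate_crank_by(-15°): θ ← 45° -15° = 30°
rotate_crank_by(+80°): θ ← 30° +80° = 110°
crank pin P = (r cos θ, r sin θ) = (-19.153128, 52.622787)
h = r sin θ − e = 52.622787 − 7 = 45.622787
sin φ = h / L = 45.622787 / 111 = 0.41101610
φ = arcsin(0.41101610) = 24.268680°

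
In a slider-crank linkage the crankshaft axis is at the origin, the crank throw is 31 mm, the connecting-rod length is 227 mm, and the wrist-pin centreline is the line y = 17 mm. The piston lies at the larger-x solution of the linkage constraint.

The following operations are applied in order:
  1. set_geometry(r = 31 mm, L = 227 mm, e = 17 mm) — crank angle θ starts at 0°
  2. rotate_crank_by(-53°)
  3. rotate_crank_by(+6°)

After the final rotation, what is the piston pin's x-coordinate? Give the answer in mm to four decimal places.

244.6484

set_geometry: r = 31 mm, L = 227 mm, e = 17 mm; θ ← 0°
rotate_crank_by(-53°): θ ← 0° -53° = -53°
rotate_crank_by(+6°): θ ← -53° +6° = -47°
crank pin P = (r cos θ, r sin θ) = (21.141949, -22.671965)
h = r sin θ − e = -22.671965 − 17 = -39.671965
x = r cos θ + √(L² − h²) = 21.141949 + √(51529.0 − 1573.8648) = 21.141949 + 223.506455 = 244.648404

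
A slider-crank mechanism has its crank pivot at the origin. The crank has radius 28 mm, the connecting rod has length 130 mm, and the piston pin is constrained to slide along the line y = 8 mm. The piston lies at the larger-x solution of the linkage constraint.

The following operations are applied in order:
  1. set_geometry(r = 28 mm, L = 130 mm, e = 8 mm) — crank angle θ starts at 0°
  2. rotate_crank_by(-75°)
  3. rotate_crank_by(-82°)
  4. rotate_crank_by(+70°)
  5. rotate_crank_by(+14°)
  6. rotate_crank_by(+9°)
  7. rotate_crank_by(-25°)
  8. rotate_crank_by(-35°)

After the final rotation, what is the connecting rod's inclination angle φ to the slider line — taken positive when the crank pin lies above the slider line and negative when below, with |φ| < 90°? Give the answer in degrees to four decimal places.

set_geometry: r = 28 mm, L = 130 mm, e = 8 mm; θ ← 0°
rotate_crank_by(-75°): θ ← 0° -75° = -75°
rotate_crank_by(-82°): θ ← -75° -82° = -157°
rotate_crank_by(+70°): θ ← -157° +70° = -87°
rotate_crank_by(+14°): θ ← -87° +14° = -73°
rotate_crank_by(+9°): θ ← -73° +9° = -64°
rotate_crank_by(-25°): θ ← -64° -25° = -89°
rotate_crank_by(-35°): θ ← -89° -35° = -124°
crank pin P = (r cos θ, r sin θ) = (-15.657401, -23.213052)
h = r sin θ − e = -23.213052 − 8 = -31.213052
sin φ = h / L = -31.213052 / 130 = -0.24010040
φ = arcsin(-0.24010040) = -13.892466°

-13.8925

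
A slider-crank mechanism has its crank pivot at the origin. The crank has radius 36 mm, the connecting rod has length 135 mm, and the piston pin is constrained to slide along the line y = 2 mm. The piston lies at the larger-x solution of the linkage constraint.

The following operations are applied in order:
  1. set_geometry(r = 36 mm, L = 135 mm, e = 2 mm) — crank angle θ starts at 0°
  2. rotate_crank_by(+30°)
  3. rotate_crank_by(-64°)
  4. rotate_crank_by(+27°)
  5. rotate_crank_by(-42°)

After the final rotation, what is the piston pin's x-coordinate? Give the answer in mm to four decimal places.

set_geometry: r = 36 mm, L = 135 mm, e = 2 mm; θ ← 0°
rotate_crank_by(+30°): θ ← 0° +30° = 30°
rotate_crank_by(-64°): θ ← 30° -64° = -34°
rotate_crank_by(+27°): θ ← -34° +27° = -7°
rotate_crank_by(-42°): θ ← -7° -42° = -49°
crank pin P = (r cos θ, r sin θ) = (23.618125, -27.169545)
h = r sin θ − e = -27.169545 − 2 = -29.169545
x = r cos θ + √(L² − h²) = 23.618125 + √(18225.0 − 850.8623) = 23.618125 + 131.810992 = 155.429117

155.4291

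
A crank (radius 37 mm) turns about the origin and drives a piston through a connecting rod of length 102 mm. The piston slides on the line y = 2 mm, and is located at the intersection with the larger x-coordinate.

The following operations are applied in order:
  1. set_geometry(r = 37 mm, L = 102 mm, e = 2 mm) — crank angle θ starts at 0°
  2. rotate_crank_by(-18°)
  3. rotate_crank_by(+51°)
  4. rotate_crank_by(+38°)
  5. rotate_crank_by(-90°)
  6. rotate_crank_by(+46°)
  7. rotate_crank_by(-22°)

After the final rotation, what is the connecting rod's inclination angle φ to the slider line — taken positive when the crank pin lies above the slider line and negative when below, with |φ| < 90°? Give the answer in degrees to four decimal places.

set_geometry: r = 37 mm, L = 102 mm, e = 2 mm; θ ← 0°
rotate_crank_by(-18°): θ ← 0° -18° = -18°
rotate_crank_by(+51°): θ ← -18° +51° = 33°
rotate_crank_by(+38°): θ ← 33° +38° = 71°
rotate_crank_by(-90°): θ ← 71° -90° = -19°
rotate_crank_by(+46°): θ ← -19° +46° = 27°
rotate_crank_by(-22°): θ ← 27° -22° = 5°
crank pin P = (r cos θ, r sin θ) = (36.859204, 3.224762)
h = r sin θ − e = 3.224762 − 2 = 1.224762
sin φ = h / L = 1.224762 / 102 = 0.01200748
φ = arcsin(0.01200748) = 0.687994°

0.6880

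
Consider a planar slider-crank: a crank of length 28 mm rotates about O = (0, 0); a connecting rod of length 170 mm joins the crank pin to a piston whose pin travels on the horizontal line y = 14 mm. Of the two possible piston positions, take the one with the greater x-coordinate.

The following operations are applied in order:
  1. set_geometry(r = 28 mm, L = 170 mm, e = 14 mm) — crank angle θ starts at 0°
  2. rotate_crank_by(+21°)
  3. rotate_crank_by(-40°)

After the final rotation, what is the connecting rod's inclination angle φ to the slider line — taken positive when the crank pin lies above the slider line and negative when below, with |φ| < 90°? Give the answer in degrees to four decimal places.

set_geometry: r = 28 mm, L = 170 mm, e = 14 mm; θ ← 0°
rotate_crank_by(+21°): θ ← 0° +21° = 21°
rotate_crank_by(-40°): θ ← 21° -40° = -19°
crank pin P = (r cos θ, r sin θ) = (26.474520, -9.115908)
h = r sin θ − e = -9.115908 − 14 = -23.115908
sin φ = h / L = -23.115908 / 170 = -0.13597593
φ = arcsin(-0.13597593) = -7.815057°

-7.8151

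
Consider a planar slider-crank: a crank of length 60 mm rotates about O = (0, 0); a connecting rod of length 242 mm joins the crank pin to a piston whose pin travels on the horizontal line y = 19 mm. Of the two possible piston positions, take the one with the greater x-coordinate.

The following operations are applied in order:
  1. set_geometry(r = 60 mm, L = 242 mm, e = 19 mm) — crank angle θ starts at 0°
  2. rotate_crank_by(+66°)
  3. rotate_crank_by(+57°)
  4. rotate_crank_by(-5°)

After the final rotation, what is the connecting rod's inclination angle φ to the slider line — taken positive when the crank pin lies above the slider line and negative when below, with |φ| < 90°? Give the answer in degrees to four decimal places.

set_geometry: r = 60 mm, L = 242 mm, e = 19 mm; θ ← 0°
rotate_crank_by(+66°): θ ← 0° +66° = 66°
rotate_crank_by(+57°): θ ← 66° +57° = 123°
rotate_crank_by(-5°): θ ← 123° -5° = 118°
crank pin P = (r cos θ, r sin θ) = (-28.168294, 52.976856)
h = r sin θ − e = 52.976856 − 19 = 33.976856
sin φ = h / L = 33.976856 / 242 = 0.14040023
φ = arcsin(0.14040023) = 8.071006°

8.0710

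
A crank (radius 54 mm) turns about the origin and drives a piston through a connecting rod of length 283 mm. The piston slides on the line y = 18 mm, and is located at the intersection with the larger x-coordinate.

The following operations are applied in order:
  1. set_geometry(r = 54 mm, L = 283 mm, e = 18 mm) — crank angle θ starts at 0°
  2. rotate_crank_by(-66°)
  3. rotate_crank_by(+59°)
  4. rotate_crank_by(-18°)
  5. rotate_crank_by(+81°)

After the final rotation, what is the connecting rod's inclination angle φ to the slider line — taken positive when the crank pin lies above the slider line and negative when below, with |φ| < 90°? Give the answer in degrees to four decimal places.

5.4275

set_geometry: r = 54 mm, L = 283 mm, e = 18 mm; θ ← 0°
rotate_crank_by(-66°): θ ← 0° -66° = -66°
rotate_crank_by(+59°): θ ← -66° +59° = -7°
rotate_crank_by(-18°): θ ← -7° -18° = -25°
rotate_crank_by(+81°): θ ← -25° +81° = 56°
crank pin P = (r cos θ, r sin θ) = (30.196417, 44.768029)
h = r sin θ − e = 44.768029 − 18 = 26.768029
sin φ = h / L = 26.768029 / 283 = 0.09458667
φ = arcsin(0.09458667) = 5.427531°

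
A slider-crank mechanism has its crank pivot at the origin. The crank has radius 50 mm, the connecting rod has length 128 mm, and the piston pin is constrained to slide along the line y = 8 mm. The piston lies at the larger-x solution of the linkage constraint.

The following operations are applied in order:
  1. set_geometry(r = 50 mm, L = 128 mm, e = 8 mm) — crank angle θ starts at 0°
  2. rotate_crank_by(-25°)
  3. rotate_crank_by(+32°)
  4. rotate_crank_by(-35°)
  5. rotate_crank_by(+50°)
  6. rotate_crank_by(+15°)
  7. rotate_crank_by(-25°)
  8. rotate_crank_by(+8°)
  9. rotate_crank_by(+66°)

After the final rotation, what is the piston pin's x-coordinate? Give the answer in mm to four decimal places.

set_geometry: r = 50 mm, L = 128 mm, e = 8 mm; θ ← 0°
rotate_crank_by(-25°): θ ← 0° -25° = -25°
rotate_crank_by(+32°): θ ← -25° +32° = 7°
rotate_crank_by(-35°): θ ← 7° -35° = -28°
rotate_crank_by(+50°): θ ← -28° +50° = 22°
rotate_crank_by(+15°): θ ← 22° +15° = 37°
rotate_crank_by(-25°): θ ← 37° -25° = 12°
rotate_crank_by(+8°): θ ← 12° +8° = 20°
rotate_crank_by(+66°): θ ← 20° +66° = 86°
crank pin P = (r cos θ, r sin θ) = (3.487824, 49.878203)
h = r sin θ − e = 49.878203 − 8 = 41.878203
x = r cos θ + √(L² − h²) = 3.487824 + √(16384.0 − 1753.7838) = 3.487824 + 120.955430 = 124.443254

124.4433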